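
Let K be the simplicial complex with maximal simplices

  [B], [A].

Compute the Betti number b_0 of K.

Order the vertices as A < B. Listing each simplex with vertices in this order, K has dimension 0 with simplices:

  0-simplices (2): A, B

giving chain groups C_0 ≅ Z^2.

Reading off H_k = ker ∂_k / im ∂_{k+1}:

  H_0: rank C_0 − rank ∂_1 = 2 − 0 = 2, and there is no ∂_1, so H_0 = Z^2.

(K is a triangulation of a set of 2 points.)

Hence the Betti numbers are b_0 = 2.

b_0 = 2.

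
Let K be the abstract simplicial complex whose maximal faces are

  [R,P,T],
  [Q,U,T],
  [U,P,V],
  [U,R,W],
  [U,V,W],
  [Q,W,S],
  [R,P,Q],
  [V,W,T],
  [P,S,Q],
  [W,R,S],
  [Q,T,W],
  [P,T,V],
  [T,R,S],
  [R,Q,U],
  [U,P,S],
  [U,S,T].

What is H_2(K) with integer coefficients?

Fix the vertex order P < Q < R < S < T < U < V < W and write every simplex with vertices in increasing order. Then dim K = 2 and the simplices of K are:

  0-simplices (8): P, Q, R, S, T, U, V, W
  1-simplices (24): PQ, PR, PS, PT, PU, PV, QR, QS, QT, QU, QW, RS, RT, RU, RW, ST, SU, SW, TU, TV, TW, UV, UW, VW
  2-simplices (16): PQR, PQS, PRT, PSU, PTV, PUV, QRU, QSW, QTU, QTW, RST, RSW, RUW, STU, TVW, UVW

so the chain groups are C_0 ≅ Z^8, C_1 ≅ Z^24, C_2 ≅ Z^16.

The boundary map ∂_1: C_1 → C_0 sends each edge [p,q] (with p < q) to q − p. For instance
  ∂QU = U − Q.
This gives a 8×24 integer matrix of rank 7; reducing to Smith normal form yields diagonal entries (1,1,1,1,1,1,1).

Boundary ∂_2: C_2 → C_1 maps a triangle to the signed sum of its edges. For instance
  ∂QRU = RU − QU + QR,
  ∂PTV = TV − PV + PT.
The resulting 24×16 matrix has rank 15, and its Smith normal form has invariant factors (1,1,1,1,1,1,1,1,1,1,1,1,1,1,1).

From H_k ≅ ker(∂_k) / im(∂_{k+1}) we obtain:

  H_2: rank ker ∂_2 − rank ∂_3 = (16 − 15) − 0 = 1, and there is no ∂_3, so H_2 ≅ Z.

H_2 ≅ Z.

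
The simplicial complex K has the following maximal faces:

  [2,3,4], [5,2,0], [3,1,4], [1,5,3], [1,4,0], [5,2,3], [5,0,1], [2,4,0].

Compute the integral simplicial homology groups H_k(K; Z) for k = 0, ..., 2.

We work with the vertex ordering 0 < 1 < 2 < 3 < 4 < 5. The simplices of K, each written with vertices in increasing order, are:

  0-simplices (6): [0], [1], [2], [3], [4], [5]
  1-simplices (12): [0,1], [0,2], [0,4], [0,5], [1,3], [1,4], [1,5], [2,3], [2,4], [2,5], [3,4], [3,5]
  2-simplices (8): [0,1,4], [0,1,5], [0,2,4], [0,2,5], [1,3,4], [1,3,5], [2,3,4], [2,3,5]

giving chain groups C_0 ≅ Z^6, C_1 ≅ Z^12, C_2 ≅ Z^8.

Boundary ∂_1: C_1 → C_0 is given by ∂[p,q] = [q] − [p].
The 6×12 boundary matrix has rank 5 and Smith normal form diag(1,1,1,1,1).

∂_2: C_2 → C_1 sends each 2-simplex [p,q,r] to [q,r] − [p,r] + [p,q]. For instance
  ∂[0,2,4] = [2,4] − [0,4] + [0,2],
  ∂[0,1,5] = [1,5] − [0,5] + [0,1].
The resulting 12×8 matrix has rank 7, and its Smith normal form has invariant factors (1,1,1,1,1,1,1).

Computing H_k = (kernel of ∂_k) / (image of ∂_{k+1}):

  H_0: rank C_0 − rank ∂_1 = 6 − 5 = 1, and the invariant factors of ∂_1 are all 1, so H_0 = Z.
  H_1: rank ker ∂_1 − rank ∂_2 = (12 − 5) − 7 = 0, and the invariant factors of ∂_2 are all 1, so H_1 = 0.
  H_2: rank ker ∂_2 − rank ∂_3 = (8 − 7) − 0 = 1, and there is no ∂_3, so H_2 = Z.

H_0 ≅ Z,  H_1 = 0,  H_2 ≅ Z.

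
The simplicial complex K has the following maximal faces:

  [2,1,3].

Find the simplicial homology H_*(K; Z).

H_0 ≅ Z,  H_1 = 0,  H_2 = 0.

Take the total order 1 < 2 < 3 on the vertex set. Then K (dimension 2) consists of the simplices:

  0-simplices (3): [1], [2], [3]
  1-simplices (3): [1,2], [1,3], [2,3]
  2-simplices (1): [1,2,3]

so the chain groups are C_0 ≅ Z^3, C_1 ≅ Z^3, C_2 ≅ Z^1.

Boundary ∂_1: C_1 → C_0 is given by ∂[p,q] = [q] − [p].
The 3×3 boundary matrix has rank 2 and Smith normal form diag(1,1).

∂_2: C_2 → C_1 maps a triangle to the signed sum of its edges. For instance
  ∂[1,2,3] = [2,3] − [1,3] + [1,2].
As a 3×1 matrix over Z this has rank 1, with invariant factors (1).

Reading off H_k = ker ∂_k / im ∂_{k+1}:

  H_0: rank C_0 − rank ∂_1 = 3 − 2 = 1, and the invariant factors of ∂_1 are all 1, so H_0 ≅ Z.
  H_1: rank ker ∂_1 − rank ∂_2 = (3 − 2) − 1 = 0, and the invariant factors of ∂_2 are all 1, so H_1 ≅ 0.
  H_2: rank ker ∂_2 − rank ∂_3 = (1 − 1) − 0 = 0, and there is no ∂_3, so H_2 ≅ 0.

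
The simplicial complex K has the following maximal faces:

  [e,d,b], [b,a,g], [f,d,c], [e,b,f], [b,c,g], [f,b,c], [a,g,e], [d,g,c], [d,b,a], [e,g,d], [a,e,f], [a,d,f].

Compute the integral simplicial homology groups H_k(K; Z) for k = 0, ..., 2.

H_0 = Z,  H_1 = Z/2,  H_2 = 0.

Take the total order a < b < c < d < e < f < g on the vertex set. Then K (dimension 2) consists of the simplices:

  0-simplices (7): a, b, c, d, e, f, g
  1-simplices (18): ab, ad, ae, af, ag, bc, bd, be, bf, bg, cd, cf, cg, de, df, dg, ef, eg
  2-simplices (12): abd, abg, adf, aef, aeg, bcf, bcg, bde, bef, cdf, cdg, deg

giving chain groups C_0 ≅ Z^7, C_1 ≅ Z^18, C_2 ≅ Z^12.

Boundary ∂_1: C_1 → C_0 is given by ∂[p,q] = [q] − [p].
This gives a 7×18 integer matrix of rank 6; reducing to Smith normal form yields diagonal entries (1,1,1,1,1,1).

∂_2: C_2 → C_1 maps a triangle to the signed sum of its edges. For instance
  ∂aef = ef − af + ae,
  ∂abg = bg − ag + ab.
The 18×12 boundary matrix has rank 12 and Smith normal form diag(1,1,1,1,1,1,1,1,1,1,1,2).

Now H_k = ker ∂_k / im ∂_{k+1}, so:

  H_0: rank C_0 − rank ∂_1 = 7 − 6 = 1, and the invariant factors of ∂_1 are all 1, so H_0 = Z.
  H_1: rank ker ∂_1 − rank ∂_2 = (18 − 6) − 12 = 0, and ∂_2 has invariant factor 2 > 1, so H_1 = Z/2.
  H_2: rank ker ∂_2 − rank ∂_3 = (12 − 12) − 0 = 0, and there is no ∂_3, so H_2 = 0.

As a check, the Euler characteristic is 7 − 18 + 12 = 1, which agrees with 1 − 0 + 0 = 1.
(K is a triangulation of the real projective plane RP^2.)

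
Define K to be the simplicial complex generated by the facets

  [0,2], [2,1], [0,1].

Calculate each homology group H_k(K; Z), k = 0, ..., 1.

K has 3 vertices, 3 edges.
rank ∂_0 = 0, rank ∂_1 = 2 ⇒ b_0 = 3 − 0 − 2 = 1; all invariant factors of ∂_1 are 1 so no torsion. So H_0 ≅ Z.
rank ∂_1 = 2, rank ∂_2 = 0 ⇒ b_1 = 3 − 2 − 0 = 1. So H_1 ≅ Z.

H_0 ≅ Z,  H_1 ≅ Z.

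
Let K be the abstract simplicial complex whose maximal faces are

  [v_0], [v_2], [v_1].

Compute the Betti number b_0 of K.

K has 3 vertices.
rank ∂_0 = 0, rank ∂_1 = 0 ⇒ b_0 = 3 − 0 − 0 = 3. So H_0 ≅ Z^3.

b_0 = 3.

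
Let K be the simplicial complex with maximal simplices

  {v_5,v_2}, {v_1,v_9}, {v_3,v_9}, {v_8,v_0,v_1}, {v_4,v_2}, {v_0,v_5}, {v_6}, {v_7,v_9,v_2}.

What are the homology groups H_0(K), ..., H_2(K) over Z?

H_0 ≅ Z^2,  H_1 ≅ Z,  H_2 = 0.

Take the total order v_0 < v_1 < v_2 < v_3 < v_4 < v_5 < v_6 < v_7 < v_8 < v_9 on the vertex set. Then K (dimension 2) consists of the simplices:

  0-simplices (10): [v_0], [v_1], [v_2], [v_3], [v_4], [v_5], [v_6], [v_7], [v_8], [v_9]
  1-simplices (11): [v_0,v_1], [v_0,v_5], [v_0,v_8], [v_1,v_8], [v_1,v_9], [v_2,v_4], [v_2,v_5], [v_2,v_7], [v_2,v_9], [v_3,v_9], [v_7,v_9]
  2-simplices (2): [v_0,v_1,v_8], [v_2,v_7,v_9]

so the chain groups are C_0 ≅ Z^10, C_1 ≅ Z^11, C_2 ≅ Z^2.

Boundary ∂_1: C_1 → C_0 is given by ∂[p,q] = [q] − [p].
This gives a 10×11 integer matrix of rank 8; reducing to Smith normal form yields diagonal entries (1,1,1,1,1,1,1,1).

Boundary ∂_2: C_2 → C_1 maps a triangle to the signed sum of its edges. For instance
  ∂[v_2,v_7,v_9] = [v_7,v_9] − [v_2,v_9] + [v_2,v_7],
  ∂[v_0,v_1,v_8] = [v_1,v_8] − [v_0,v_8] + [v_0,v_1].
This gives a 11×2 integer matrix of rank 2; reducing to Smith normal form yields diagonal entries (1,1).

Reading off H_k = ker ∂_k / im ∂_{k+1}:

  H_0: rank C_0 − rank ∂_1 = 10 − 8 = 2, and the invariant factors of ∂_1 are all 1, so H_0 = Z^2.
  H_1: rank ker ∂_1 − rank ∂_2 = (11 − 8) − 2 = 1, and the invariant factors of ∂_2 are all 1, so H_1 = Z.
  H_2: rank ker ∂_2 − rank ∂_3 = (2 − 2) − 0 = 0, and there is no ∂_3, so H_2 = 0.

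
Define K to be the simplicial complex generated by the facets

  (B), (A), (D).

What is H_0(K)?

H_0 ≅ Z^3.

Order the vertices as A < B < D. Listing each simplex with vertices in this order, K has dimension 0 with simplices:

  0-simplices (3): A, B, D

so the chain groups are C_0 ≅ Z^3.

Reading off H_k = ker ∂_k / im ∂_{k+1}:

  H_0: rank C_0 − rank ∂_1 = 3 − 0 = 3, and there is no ∂_1, so H_0 ≅ Z^3.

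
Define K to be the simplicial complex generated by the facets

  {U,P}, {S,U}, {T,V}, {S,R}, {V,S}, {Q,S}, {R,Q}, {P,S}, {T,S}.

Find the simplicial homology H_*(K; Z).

Fix the vertex order P < Q < R < S < T < U < V and write every simplex with vertices in increasing order. Then dim K = 1 and the simplices of K are:

  0-simplices (7): P, Q, R, S, T, U, V
  1-simplices (9): PS, PU, QR, QS, RS, ST, SU, SV, TV

giving chain groups C_0 ≅ Z^7, C_1 ≅ Z^9.

∂_1: C_1 → C_0 is given by ∂[p,q] = [q] − [p].
This gives a 7×9 integer matrix of rank 6; reducing to Smith normal form yields diagonal entries (1,1,1,1,1,1).

Reading off H_k = ker ∂_k / im ∂_{k+1}:

  H_0: rank C_0 − rank ∂_1 = 7 − 6 = 1, and the invariant factors of ∂_1 are all 1, so H_0 ≅ Z.
  H_1: rank ker ∂_1 − rank ∂_2 = (9 − 6) − 0 = 3, and there is no ∂_2, so H_1 ≅ Z^3.

H_0 ≅ Z,  H_1 ≅ Z^3.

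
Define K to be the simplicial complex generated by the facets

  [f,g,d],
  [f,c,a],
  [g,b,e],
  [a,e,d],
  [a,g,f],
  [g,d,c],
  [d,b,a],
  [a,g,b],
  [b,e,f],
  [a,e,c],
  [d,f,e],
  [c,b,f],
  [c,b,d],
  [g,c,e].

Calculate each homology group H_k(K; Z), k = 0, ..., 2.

H_0 = Z,  H_1 = Z^2,  H_2 = Z.

Take the total order a < b < c < d < e < f < g on the vertex set. Then K (dimension 2) consists of the simplices:

  0-simplices (7): a, b, c, d, e, f, g
  1-simplices (21): ab, ac, ad, ae, af, ag, bc, bd, be, bf, bg, cd, ce, cf, cg, de, df, dg, ef, eg, fg
  2-simplices (14): abd, abg, ace, acf, ade, afg, bcd, bcf, bef, beg, cdg, ceg, def, dfg

so the chain groups are C_0 ≅ Z^7, C_1 ≅ Z^21, C_2 ≅ Z^14.

Boundary ∂_1: C_1 → C_0 is given by ∂[p,q] = [q] − [p]. For instance
  ∂ad = d − a.
This gives a 7×21 integer matrix of rank 6; reducing to Smith normal form yields diagonal entries (1,1,1,1,1,1).

The boundary map ∂_2: C_2 → C_1 sends each 2-simplex [p,q,r] to [q,r] − [p,r] + [p,q]. For instance
  ∂cdg = dg − cg + cd,
  ∂bef = ef − bf + be.
The 21×14 boundary matrix has rank 13 and Smith normal form diag(1,1,1,1,1,1,1,1,1,1,1,1,1).

From H_k ≅ ker(∂_k) / im(∂_{k+1}) we obtain:

  H_0: rank C_0 − rank ∂_1 = 7 − 6 = 1, and the invariant factors of ∂_1 are all 1, so H_0 = Z.
  H_1: rank ker ∂_1 − rank ∂_2 = (21 − 6) − 13 = 2, and the invariant factors of ∂_2 are all 1, so H_1 = Z^2.
  H_2: rank ker ∂_2 − rank ∂_3 = (14 − 13) − 0 = 1, and there is no ∂_3, so H_2 = Z.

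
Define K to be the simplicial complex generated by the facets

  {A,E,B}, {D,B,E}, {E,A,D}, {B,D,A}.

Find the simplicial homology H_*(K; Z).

H_0 = Z,  H_1 = 0,  H_2 = Z.

Take the total order A < B < D < E on the vertex set. Then K (dimension 2) consists of the simplices:

  0-simplices (4): A, B, D, E
  1-simplices (6): AB, AD, AE, BD, BE, DE
  2-simplices (4): ABD, ABE, ADE, BDE

giving chain groups C_0 ≅ Z^4, C_1 ≅ Z^6, C_2 ≅ Z^4.

The boundary map ∂_1: C_1 → C_0 sends each edge [p,q] (with p < q) to q − p.
As a 4×6 matrix over Z this has rank 3, with invariant factors (1,1,1).

Boundary ∂_2: C_2 → C_1 maps a triangle to the signed sum of its edges. For instance
  ∂BDE = DE − BE + BD,
  ∂ADE = DE − AE + AD.
The 6×4 boundary matrix has rank 3 and Smith normal form diag(1,1,1).

Now H_k = ker ∂_k / im ∂_{k+1}, so:

  H_0: rank C_0 − rank ∂_1 = 4 − 3 = 1, and the invariant factors of ∂_1 are all 1, so H_0 ≅ Z.
  H_1: rank ker ∂_1 − rank ∂_2 = (6 − 3) − 3 = 0, and the invariant factors of ∂_2 are all 1, so H_1 ≅ 0.
  H_2: rank ker ∂_2 − rank ∂_3 = (4 − 3) − 0 = 1, and there is no ∂_3, so H_2 ≅ Z.

(K is a triangulation of the 2-sphere S^2.)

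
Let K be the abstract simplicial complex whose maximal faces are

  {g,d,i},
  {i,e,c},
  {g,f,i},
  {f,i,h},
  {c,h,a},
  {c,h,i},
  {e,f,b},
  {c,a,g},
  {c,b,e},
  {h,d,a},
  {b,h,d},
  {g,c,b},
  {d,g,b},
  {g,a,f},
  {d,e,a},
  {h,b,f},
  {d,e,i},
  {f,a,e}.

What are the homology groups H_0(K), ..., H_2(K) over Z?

Order the vertices as a < b < c < d < e < f < g < h < i. Listing each simplex with vertices in this order, K has dimension 2 with simplices:

  0-simplices (9): a, b, c, d, e, f, g, h, i
  1-simplices (27): ac, ad, ae, af, ag, ah, bc, bd, be, bf, bg, bh, ce, cg, ch, ci, de, dg, dh, di, ef, ei, fg, fh, fi, gi, hi
  2-simplices (18): acg, ach, ade, adh, aef, afg, bce, bcg, bdg, bdh, bef, bfh, cei, chi, dei, dgi, fgi, fhi

so the chain groups are C_0 ≅ Z^9, C_1 ≅ Z^27, C_2 ≅ Z^18.

∂_1: C_1 → C_0 sends each edge [p,q] (with p < q) to q − p.
The 9×27 boundary matrix has rank 8 and Smith normal form diag(1,1,1,1,1,1,1,1).

Boundary ∂_2: C_2 → C_1 acts by ∂[p,q,r] = [q,r] − [p,r] + [p,q]. For instance
  ∂fgi = gi − fi + fg,
  ∂cei = ei − ci + ce.
The resulting 27×18 matrix has rank 17, and its Smith normal form has invariant factors (1,1,1,1,1,1,1,1,1,1,1,1,1,1,1,1,1).

From H_k ≅ ker(∂_k) / im(∂_{k+1}) we obtain:

  H_0: rank C_0 − rank ∂_1 = 9 − 8 = 1, and the invariant factors of ∂_1 are all 1, so H_0 ≅ Z.
  H_1: rank ker ∂_1 − rank ∂_2 = (27 − 8) − 17 = 2, and the invariant factors of ∂_2 are all 1, so H_1 ≅ Z^2.
  H_2: rank ker ∂_2 − rank ∂_3 = (18 − 17) − 0 = 1, and there is no ∂_3, so H_2 ≅ Z.

As a check, the Euler characteristic is 9 − 27 + 18 = 0, which agrees with 1 − 2 + 1 = 0.
(K is a triangulation of the torus T^2.)

H_0 = Z,  H_1 = Z^2,  H_2 = Z.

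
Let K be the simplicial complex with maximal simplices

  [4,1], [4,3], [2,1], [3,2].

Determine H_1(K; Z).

H_1 = Z.

Fix the vertex order 1 < 2 < 3 < 4 and write every simplex with vertices in increasing order. Then dim K = 1 and the simplices of K are:

  0-simplices (4): [1], [2], [3], [4]
  1-simplices (4): [1,2], [1,4], [2,3], [3,4]

Hence C_0 ≅ Z^4, C_1 ≅ Z^4.

The boundary map ∂_1: C_1 → C_0 sends each edge [p,q] (with p < q) to q − p. For instance
  ∂[2,3] = [3] − [2].
As a 4×4 matrix over Z this has rank 3, with invariant factors (1,1,1).

From H_k ≅ ker(∂_k) / im(∂_{k+1}) we obtain:

  H_1: rank ker ∂_1 − rank ∂_2 = (4 − 3) − 0 = 1, and there is no ∂_2, so H_1 = Z.

(K is a triangulation of the circle S^1.)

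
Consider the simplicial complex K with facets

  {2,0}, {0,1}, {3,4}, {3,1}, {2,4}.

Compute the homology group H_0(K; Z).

H_0 ≅ Z.

Take the total order 0 < 1 < 2 < 3 < 4 on the vertex set. Then K (dimension 1) consists of the simplices:

  0-simplices (5): [0], [1], [2], [3], [4]
  1-simplices (5): [0,1], [0,2], [1,3], [2,4], [3,4]

so the chain groups are C_0 ≅ Z^5, C_1 ≅ Z^5.

∂_1: C_1 → C_0 is given by ∂[p,q] = [q] − [p]. For instance
  ∂[0,2] = [2] − [0].
As a 5×5 matrix over Z this has rank 4, with invariant factors (1,1,1,1).

Now H_k = ker ∂_k / im ∂_{k+1}, so:

  H_0: rank C_0 − rank ∂_1 = 5 − 4 = 1, and the invariant factors of ∂_1 are all 1, so H_0 = Z.

(K is a triangulation of the circle S^1.)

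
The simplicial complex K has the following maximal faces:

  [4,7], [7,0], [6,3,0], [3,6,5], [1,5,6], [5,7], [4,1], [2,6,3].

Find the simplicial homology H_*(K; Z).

H_0 ≅ Z,  H_1 ≅ Z^2,  H_2 = 0.

Take the total order 0 < 1 < 2 < 3 < 4 < 5 < 6 < 7 on the vertex set. Then K (dimension 2) consists of the simplices:

  0-simplices (8): [0], [1], [2], [3], [4], [5], [6], [7]
  1-simplices (13): [0,3], [0,6], [0,7], [1,4], [1,5], [1,6], [2,3], [2,6], [3,5], [3,6], [4,7], [5,6], [5,7]
  2-simplices (4): [0,3,6], [1,5,6], [2,3,6], [3,5,6]

giving chain groups C_0 ≅ Z^8, C_1 ≅ Z^13, C_2 ≅ Z^4.

The boundary map ∂_1: C_1 → C_0 maps an edge to its endpoints' difference, ∂[p,q] = q − p.
The resulting 8×13 matrix has rank 7, and its Smith normal form has invariant factors (1,1,1,1,1,1,1).

The boundary map ∂_2: C_2 → C_1 sends each 2-simplex [p,q,r] to [q,r] − [p,r] + [p,q]. For instance
  ∂[1,5,6] = [5,6] − [1,6] + [1,5],
  ∂[2,3,6] = [3,6] − [2,6] + [2,3].
The 13×4 boundary matrix has rank 4 and Smith normal form diag(1,1,1,1).

Now H_k = ker ∂_k / im ∂_{k+1}, so:

  H_0: rank C_0 − rank ∂_1 = 8 − 7 = 1, and the invariant factors of ∂_1 are all 1, so H_0 ≅ Z.
  H_1: rank ker ∂_1 − rank ∂_2 = (13 − 7) − 4 = 2, and the invariant factors of ∂_2 are all 1, so H_1 ≅ Z^2.
  H_2: rank ker ∂_2 − rank ∂_3 = (4 − 4) − 0 = 0, and there is no ∂_3, so H_2 ≅ 0.

As a check, the Euler characteristic is 8 − 13 + 4 = -1, which agrees with 1 − 2 + 0 = -1.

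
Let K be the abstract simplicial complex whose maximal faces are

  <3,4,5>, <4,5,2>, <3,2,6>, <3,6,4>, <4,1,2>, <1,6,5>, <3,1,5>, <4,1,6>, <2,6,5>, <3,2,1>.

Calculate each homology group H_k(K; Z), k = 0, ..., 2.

Take the total order 1 < 2 < 3 < 4 < 5 < 6 on the vertex set. Then K (dimension 2) consists of the simplices:

  0-simplices (6): [1], [2], [3], [4], [5], [6]
  1-simplices (15): [1,2], [1,3], [1,4], [1,5], [1,6], [2,3], [2,4], [2,5], [2,6], [3,4], [3,5], [3,6], [4,5], [4,6], [5,6]
  2-simplices (10): [1,2,3], [1,2,4], [1,3,5], [1,4,6], [1,5,6], [2,3,6], [2,4,5], [2,5,6], [3,4,5], [3,4,6]

giving chain groups C_0 ≅ Z^6, C_1 ≅ Z^15, C_2 ≅ Z^10.

∂_1: C_1 → C_0 maps an edge to its endpoints' difference, ∂[p,q] = q − p. For instance
  ∂[3,4] = [4] − [3].
The resulting 6×15 matrix has rank 5, and its Smith normal form has invariant factors (1,1,1,1,1).

∂_2: C_2 → C_1 maps a triangle to the signed sum of its edges. For instance
  ∂[3,4,5] = [4,5] − [3,5] + [3,4],
  ∂[1,2,4] = [2,4] − [1,4] + [1,2].
As a 15×10 matrix over Z this has rank 10, with invariant factors (1,1,1,1,1,1,1,1,1,2).

Reading off H_k = ker ∂_k / im ∂_{k+1}:

  H_0: rank C_0 − rank ∂_1 = 6 − 5 = 1, and the invariant factors of ∂_1 are all 1, so H_0 ≅ Z.
  H_1: rank ker ∂_1 − rank ∂_2 = (15 − 5) − 10 = 0, and ∂_2 has invariant factor 2 > 1, so H_1 ≅ Z/2.
  H_2: rank ker ∂_2 − rank ∂_3 = (10 − 10) − 0 = 0, and there is no ∂_3, so H_2 ≅ 0.

(K is a triangulation of the real projective plane RP^2.)

H_0 = Z,  H_1 = Z/2,  H_2 = 0.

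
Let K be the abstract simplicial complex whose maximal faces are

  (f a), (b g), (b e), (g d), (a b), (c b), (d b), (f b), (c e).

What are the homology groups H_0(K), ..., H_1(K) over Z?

H_0 = Z,  H_1 = Z^3.

We work with the vertex ordering a < b < c < d < e < f < g. The simplices of K, each written with vertices in increasing order, are:

  0-simplices (7): a, b, c, d, e, f, g
  1-simplices (9): ab, af, bc, bd, be, bf, bg, ce, dg

giving chain groups C_0 ≅ Z^7, C_1 ≅ Z^9.

Boundary ∂_1: C_1 → C_0 maps an edge to its endpoints' difference, ∂[p,q] = q − p. For instance
  ∂bf = f − b.
As a 7×9 matrix over Z this has rank 6, with invariant factors (1,1,1,1,1,1).

Now H_k = ker ∂_k / im ∂_{k+1}, so:

  H_0: rank C_0 − rank ∂_1 = 7 − 6 = 1, and the invariant factors of ∂_1 are all 1, so H_0 = Z.
  H_1: rank ker ∂_1 − rank ∂_2 = (9 − 6) − 0 = 3, and there is no ∂_2, so H_1 = Z^3.

As a check, the Euler characteristic is 7 − 9 = -2, which agrees with 1 − 3 = -2.
(K is a triangulation of a wedge of 3 circles.)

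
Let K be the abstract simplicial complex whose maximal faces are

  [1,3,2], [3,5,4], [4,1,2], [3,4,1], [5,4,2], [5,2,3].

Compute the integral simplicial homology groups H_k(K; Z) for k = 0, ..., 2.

Take the total order 1 < 2 < 3 < 4 < 5 on the vertex set. Then K (dimension 2) consists of the simplices:

  0-simplices (5): [1], [2], [3], [4], [5]
  1-simplices (9): [1,2], [1,3], [1,4], [2,3], [2,4], [2,5], [3,4], [3,5], [4,5]
  2-simplices (6): [1,2,3], [1,2,4], [1,3,4], [2,3,5], [2,4,5], [3,4,5]

giving chain groups C_0 ≅ Z^5, C_1 ≅ Z^9, C_2 ≅ Z^6.

Boundary ∂_1: C_1 → C_0 maps an edge to its endpoints' difference, ∂[p,q] = q − p. For instance
  ∂[4,5] = [5] − [4].
This gives a 5×9 integer matrix of rank 4; reducing to Smith normal form yields diagonal entries (1,1,1,1).

The boundary map ∂_2: C_2 → C_1 acts by ∂[p,q,r] = [q,r] − [p,r] + [p,q]. For instance
  ∂[1,3,4] = [3,4] − [1,4] + [1,3],
  ∂[2,3,5] = [3,5] − [2,5] + [2,3].
As a 9×6 matrix over Z this has rank 5, with invariant factors (1,1,1,1,1).

Reading off H_k = ker ∂_k / im ∂_{k+1}:

  H_0: rank C_0 − rank ∂_1 = 5 − 4 = 1, and the invariant factors of ∂_1 are all 1, so H_0 ≅ Z.
  H_1: rank ker ∂_1 − rank ∂_2 = (9 − 4) − 5 = 0, and the invariant factors of ∂_2 are all 1, so H_1 ≅ 0.
  H_2: rank ker ∂_2 − rank ∂_3 = (6 − 5) − 0 = 1, and there is no ∂_3, so H_2 ≅ Z.

As a check, the Euler characteristic is 5 − 9 + 6 = 2, which agrees with 1 − 0 + 1 = 2.
(K is a triangulation of the 2-sphere S^2.)

H_0 ≅ Z,  H_1 = 0,  H_2 ≅ Z.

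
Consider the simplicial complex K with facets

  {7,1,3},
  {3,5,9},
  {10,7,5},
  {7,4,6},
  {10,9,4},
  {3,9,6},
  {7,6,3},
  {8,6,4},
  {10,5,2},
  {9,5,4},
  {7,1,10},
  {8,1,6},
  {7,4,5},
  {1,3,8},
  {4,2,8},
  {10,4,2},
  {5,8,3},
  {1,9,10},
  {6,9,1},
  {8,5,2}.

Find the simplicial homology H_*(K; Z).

Fix the vertex order 1 < 2 < 3 < 4 < 5 < 6 < 7 < 8 < 9 < 10 and write every simplex with vertices in increasing order. Then dim K = 2 and the simplices of K are:

  0-simplices (10): [1], [2], [3], [4], [5], [6], [7], [8], [9], [10]
  1-simplices (30): (30 of them)
  2-simplices (20): (20 of them)

so the chain groups are C_0 ≅ Z^10, C_1 ≅ Z^30, C_2 ≅ Z^20.

Boundary ∂_1: C_1 → C_0 is given by ∂[p,q] = [q] − [p]. For instance
  ∂[1,9] = [9] − [1].
The resulting 10×30 matrix has rank 9, and its Smith normal form has invariant factors (1,1,1,1,1,1,1,1,1).

∂_2: C_2 → C_1 sends each 2-simplex [p,q,r] to [q,r] − [p,r] + [p,q]. For instance
  ∂[5,7,10] = [7,10] − [5,10] + [5,7],
  ∂[1,9,10] = [9,10] − [1,10] + [1,9].
The 30×20 boundary matrix has rank 20 and Smith normal form diag(1,1,1,1,1,1,1,1,1,1,1,1,1,1,1,1,1,1,1,2).

Reading off H_k = ker ∂_k / im ∂_{k+1}:

  H_0: rank C_0 − rank ∂_1 = 10 − 9 = 1, and the invariant factors of ∂_1 are all 1, so H_0 ≅ Z.
  H_1: rank ker ∂_1 − rank ∂_2 = (30 − 9) − 20 = 1, and ∂_2 has invariant factor 2 > 1, so H_1 ≅ Z ⊕ Z/2Z.
  H_2: rank ker ∂_2 − rank ∂_3 = (20 − 20) − 0 = 0, and there is no ∂_3, so H_2 ≅ 0.

As a check, the Euler characteristic is 10 − 30 + 20 = 0, which agrees with 1 − 1 + 0 = 0.

H_0 = Z,  H_1 = Z ⊕ Z/2Z,  H_2 = 0.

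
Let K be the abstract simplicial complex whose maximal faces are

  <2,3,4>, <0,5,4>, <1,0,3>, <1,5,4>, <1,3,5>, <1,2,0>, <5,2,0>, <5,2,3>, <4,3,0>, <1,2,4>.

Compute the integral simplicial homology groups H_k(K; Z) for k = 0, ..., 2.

H_0 ≅ Z,  H_1 ≅ Z/2,  H_2 = 0.

Fix the vertex order 0 < 1 < 2 < 3 < 4 < 5 and write every simplex with vertices in increasing order. Then dim K = 2 and the simplices of K are:

  0-simplices (6): [0], [1], [2], [3], [4], [5]
  1-simplices (15): [0,1], [0,2], [0,3], [0,4], [0,5], [1,2], [1,3], [1,4], [1,5], [2,3], [2,4], [2,5], [3,4], [3,5], [4,5]
  2-simplices (10): [0,1,2], [0,1,3], [0,2,5], [0,3,4], [0,4,5], [1,2,4], [1,3,5], [1,4,5], [2,3,4], [2,3,5]

giving chain groups C_0 ≅ Z^6, C_1 ≅ Z^15, C_2 ≅ Z^10.

∂_1: C_1 → C_0 maps an edge to its endpoints' difference, ∂[p,q] = q − p. For instance
  ∂[1,2] = [2] − [1].
The 6×15 boundary matrix has rank 5 and Smith normal form diag(1,1,1,1,1).

Boundary ∂_2: C_2 → C_1 acts by ∂[p,q,r] = [q,r] − [p,r] + [p,q]. For instance
  ∂[0,1,3] = [1,3] − [0,3] + [0,1],
  ∂[0,1,2] = [1,2] − [0,2] + [0,1].
The resulting 15×10 matrix has rank 10, and its Smith normal form has invariant factors (1,1,1,1,1,1,1,1,1,2).

From H_k ≅ ker(∂_k) / im(∂_{k+1}) we obtain:

  H_0: rank C_0 − rank ∂_1 = 6 − 5 = 1, and the invariant factors of ∂_1 are all 1, so H_0 = Z.
  H_1: rank ker ∂_1 − rank ∂_2 = (15 − 5) − 10 = 0, and ∂_2 has invariant factor 2 > 1, so H_1 = Z/2.
  H_2: rank ker ∂_2 − rank ∂_3 = (10 − 10) − 0 = 0, and there is no ∂_3, so H_2 = 0.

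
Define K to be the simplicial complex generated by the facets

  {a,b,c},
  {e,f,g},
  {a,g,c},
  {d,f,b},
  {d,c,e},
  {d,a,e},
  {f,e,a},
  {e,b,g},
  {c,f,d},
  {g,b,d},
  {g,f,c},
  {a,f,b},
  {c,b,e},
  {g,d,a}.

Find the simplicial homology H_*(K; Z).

K has 7 vertices, 21 edges, 14 triangles.
rank ∂_0 = 0, rank ∂_1 = 6 ⇒ b_0 = 7 − 0 − 6 = 1; all invariant factors of ∂_1 are 1 so no torsion. So H_0 ≅ Z.
rank ∂_1 = 6, rank ∂_2 = 13 ⇒ b_1 = 21 − 6 − 13 = 2; all invariant factors of ∂_2 are 1 so no torsion. So H_1 ≅ Z^2.
rank ∂_2 = 13, rank ∂_3 = 0 ⇒ b_2 = 14 − 13 − 0 = 1. So H_2 ≅ Z.

H_0 = Z,  H_1 = Z^2,  H_2 = Z.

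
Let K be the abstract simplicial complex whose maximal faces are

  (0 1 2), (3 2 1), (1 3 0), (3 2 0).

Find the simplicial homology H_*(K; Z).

K has 4 vertices, 6 edges, 4 triangles.
rank ∂_0 = 0, rank ∂_1 = 3 ⇒ b_0 = 4 − 0 − 3 = 1; all invariant factors of ∂_1 are 1 so no torsion. So H_0 ≅ Z.
rank ∂_1 = 3, rank ∂_2 = 3 ⇒ b_1 = 6 − 3 − 3 = 0; all invariant factors of ∂_2 are 1 so no torsion. So H_1 ≅ 0.
rank ∂_2 = 3, rank ∂_3 = 0 ⇒ b_2 = 4 − 3 − 0 = 1. So H_2 ≅ Z.

H_0 ≅ Z,  H_1 = 0,  H_2 ≅ Z.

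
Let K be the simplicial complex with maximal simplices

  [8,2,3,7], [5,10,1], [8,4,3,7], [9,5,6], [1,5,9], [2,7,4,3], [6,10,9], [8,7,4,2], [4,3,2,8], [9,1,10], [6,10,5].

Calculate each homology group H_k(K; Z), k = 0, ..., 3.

Take the total order 1 < 2 < 3 < 4 < 5 < 6 < 7 < 8 < 9 < 10 on the vertex set. Then K (dimension 3) consists of the simplices:

  0-simplices (10): [1], [2], [3], [4], [5], [6], [7], [8], [9], [10]
  1-simplices (19): [1,5], [1,9], [1,10], [2,3], [2,4], [2,7], [2,8], [3,4], [3,7], [3,8], [4,7], [4,8], [5,6], [5,9], [5,10], [6,9], [6,10], [7,8], [9,10]
  2-simplices (16): [1,5,9], [1,5,10], [1,9,10], [2,3,4], [2,3,7], [2,3,8], [2,4,7], [2,4,8], [2,7,8], [3,4,7], [3,4,8], [3,7,8], [4,7,8], [5,6,9], [5,6,10], [6,9,10]
  3-simplices (5): [2,3,4,7], [2,3,4,8], [2,3,7,8], [2,4,7,8], [3,4,7,8]

so the chain groups are C_0 ≅ Z^10, C_1 ≅ Z^19, C_2 ≅ Z^16, C_3 ≅ Z^5.

∂_1: C_1 → C_0 is given by ∂[p,q] = [q] − [p]. For instance
  ∂[7,8] = [8] − [7].
The resulting 10×19 matrix has rank 8, and its Smith normal form has invariant factors (1,1,1,1,1,1,1,1).

Boundary ∂_2: C_2 → C_1 maps a triangle to the signed sum of its edges. For instance
  ∂[2,3,4] = [3,4] − [2,4] + [2,3],
  ∂[2,7,8] = [7,8] − [2,8] + [2,7].
The resulting 19×16 matrix has rank 11, and its Smith normal form has invariant factors (1,1,1,1,1,1,1,1,1,1,1).

∂_3: C_3 → C_2 sends each 3-simplex σ to the alternating sum Σ_i (−1)^i (σ with its i-th vertex removed). For instance
  ∂[2,4,7,8] = [4,7,8] − [2,7,8] + [2,4,8] − [2,4,7],
  ∂[2,3,4,7] = [3,4,7] − [2,4,7] + [2,3,7] − [2,3,4].
This gives a 16×5 integer matrix of rank 4; reducing to Smith normal form yields diagonal entries (1,1,1,1).

Reading off H_k = ker ∂_k / im ∂_{k+1}:

  H_0: rank C_0 − rank ∂_1 = 10 − 8 = 2, and the invariant factors of ∂_1 are all 1, so H_0 ≅ Z^2.
  H_1: rank ker ∂_1 − rank ∂_2 = (19 − 8) − 11 = 0, and the invariant factors of ∂_2 are all 1, so H_1 ≅ 0.
  H_2: rank ker ∂_2 − rank ∂_3 = (16 − 11) − 4 = 1, and the invariant factors of ∂_3 are all 1, so H_2 ≅ Z.
  H_3: rank ker ∂_3 − rank ∂_4 = (5 − 4) − 0 = 1, and there is no ∂_4, so H_3 ≅ Z.

H_0 ≅ Z^2,  H_1 = 0,  H_2 ≅ Z,  H_3 ≅ Z.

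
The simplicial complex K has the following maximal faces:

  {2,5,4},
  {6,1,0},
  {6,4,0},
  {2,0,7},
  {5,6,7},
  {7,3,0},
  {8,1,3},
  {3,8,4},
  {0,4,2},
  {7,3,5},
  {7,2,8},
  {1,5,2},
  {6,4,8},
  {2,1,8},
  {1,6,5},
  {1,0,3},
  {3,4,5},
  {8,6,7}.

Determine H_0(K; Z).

Order the vertices as 0 < 1 < 2 < 3 < 4 < 5 < 6 < 7 < 8. Listing each simplex with vertices in this order, K has dimension 2 with simplices:

  0-simplices (9): [0], [1], [2], [3], [4], [5], [6], [7], [8]
  1-simplices (27): (27 of them)
  2-simplices (18): [0,1,3], [0,1,6], [0,2,4], [0,2,7], [0,3,7], [0,4,6], [1,2,5], [1,2,8], [1,3,8], [1,5,6], [2,4,5], [2,7,8], [3,4,5], [3,4,8], [3,5,7], [4,6,8], [5,6,7], [6,7,8]

giving chain groups C_0 ≅ Z^9, C_1 ≅ Z^27, C_2 ≅ Z^18.

Boundary ∂_1: C_1 → C_0 maps an edge to its endpoints' difference, ∂[p,q] = q − p.
The resulting 9×27 matrix has rank 8, and its Smith normal form has invariant factors (1,1,1,1,1,1,1,1).

Boundary ∂_2: C_2 → C_1 sends each 2-simplex [p,q,r] to [q,r] − [p,r] + [p,q]. For instance
  ∂[1,3,8] = [3,8] − [1,8] + [1,3],
  ∂[1,5,6] = [5,6] − [1,6] + [1,5].
As a 27×18 matrix over Z this has rank 17, with invariant factors (1,1,1,1,1,1,1,1,1,1,1,1,1,1,1,1,1).

Now H_k = ker ∂_k / im ∂_{k+1}, so:

  H_0: rank C_0 − rank ∂_1 = 9 − 8 = 1, and the invariant factors of ∂_1 are all 1, so H_0 = Z.

H_0 ≅ Z.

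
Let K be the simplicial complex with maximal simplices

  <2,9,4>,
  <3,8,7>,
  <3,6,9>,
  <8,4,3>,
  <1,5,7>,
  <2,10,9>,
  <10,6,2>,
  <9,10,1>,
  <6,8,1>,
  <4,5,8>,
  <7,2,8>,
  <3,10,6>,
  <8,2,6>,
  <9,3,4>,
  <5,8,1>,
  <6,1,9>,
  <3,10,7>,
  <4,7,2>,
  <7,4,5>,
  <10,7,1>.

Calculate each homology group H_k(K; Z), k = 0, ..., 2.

H_0 ≅ Z,  H_1 ≅ Z ⊕ Z/2,  H_2 = 0.

We work with the vertex ordering 1 < 2 < 3 < 4 < 5 < 6 < 7 < 8 < 9 < 10. The simplices of K, each written with vertices in increasing order, are:

  0-simplices (10): [1], [2], [3], [4], [5], [6], [7], [8], [9], [10]
  1-simplices (30): (30 of them)
  2-simplices (20): (20 of them)

giving chain groups C_0 ≅ Z^10, C_1 ≅ Z^30, C_2 ≅ Z^20.

The boundary map ∂_1: C_1 → C_0 sends each edge [p,q] (with p < q) to q − p.
As a 10×30 matrix over Z this has rank 9, with invariant factors (1,1,1,1,1,1,1,1,1).

The boundary map ∂_2: C_2 → C_1 acts by ∂[p,q,r] = [q,r] − [p,r] + [p,q]. For instance
  ∂[4,5,7] = [5,7] − [4,7] + [4,5],
  ∂[4,5,8] = [5,8] − [4,8] + [4,5].
The 30×20 boundary matrix has rank 20 and Smith normal form diag(1,1,1,1,1,1,1,1,1,1,1,1,1,1,1,1,1,1,1,2).

Reading off H_k = ker ∂_k / im ∂_{k+1}:

  H_0: rank C_0 − rank ∂_1 = 10 − 9 = 1, and the invariant factors of ∂_1 are all 1, so H_0 ≅ Z.
  H_1: rank ker ∂_1 − rank ∂_2 = (30 − 9) − 20 = 1, and ∂_2 has invariant factor 2 > 1, so H_1 ≅ Z ⊕ Z/2.
  H_2: rank ker ∂_2 − rank ∂_3 = (20 − 20) − 0 = 0, and there is no ∂_3, so H_2 ≅ 0.

As a check, the Euler characteristic is 10 − 30 + 20 = 0, which agrees with 1 − 1 + 0 = 0.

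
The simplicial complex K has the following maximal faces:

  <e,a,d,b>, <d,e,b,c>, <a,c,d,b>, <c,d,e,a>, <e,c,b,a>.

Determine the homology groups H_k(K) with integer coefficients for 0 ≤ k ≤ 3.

Order the vertices as a < b < c < d < e. Listing each simplex with vertices in this order, K has dimension 3 with simplices:

  0-simplices (5): a, b, c, d, e
  1-simplices (10): ab, ac, ad, ae, bc, bd, be, cd, ce, de
  2-simplices (10): abc, abd, abe, acd, ace, ade, bcd, bce, bde, cde
  3-simplices (5): abcd, abce, abde, acde, bcde

giving chain groups C_0 ≅ Z^5, C_1 ≅ Z^10, C_2 ≅ Z^10, C_3 ≅ Z^5.

∂_1: C_1 → C_0 is given by ∂[p,q] = [q] − [p].
As a 5×10 matrix over Z this has rank 4, with invariant factors (1,1,1,1).

The boundary map ∂_2: C_2 → C_1 sends each 2-simplex [p,q,r] to [q,r] − [p,r] + [p,q]. For instance
  ∂bce = ce − be + bc,
  ∂bcd = cd − bd + bc.
The resulting 10×10 matrix has rank 6, and its Smith normal form has invariant factors (1,1,1,1,1,1).

The boundary map ∂_3: C_3 → C_2 sends each 3-simplex σ to the alternating sum Σ_i (−1)^i (σ with its i-th vertex removed). For instance
  ∂abcd = bcd − acd + abd − abc,
  ∂abce = bce − ace + abe − abc.
This gives a 10×5 integer matrix of rank 4; reducing to Smith normal form yields diagonal entries (1,1,1,1).

Computing H_k = (kernel of ∂_k) / (image of ∂_{k+1}):

  H_0: rank C_0 − rank ∂_1 = 5 − 4 = 1, and the invariant factors of ∂_1 are all 1, so H_0 ≅ Z.
  H_1: rank ker ∂_1 − rank ∂_2 = (10 − 4) − 6 = 0, and the invariant factors of ∂_2 are all 1, so H_1 ≅ 0.
  H_2: rank ker ∂_2 − rank ∂_3 = (10 − 6) − 4 = 0, and the invariant factors of ∂_3 are all 1, so H_2 ≅ 0.
  H_3: rank ker ∂_3 − rank ∂_4 = (5 − 4) − 0 = 1, and there is no ∂_4, so H_3 ≅ Z.

As a check, the Euler characteristic is 5 − 10 + 10 − 5 = 0, which agrees with 1 − 0 + 0 − 1 = 0.

H_0 = Z,  H_1 = 0,  H_2 = 0,  H_3 = Z.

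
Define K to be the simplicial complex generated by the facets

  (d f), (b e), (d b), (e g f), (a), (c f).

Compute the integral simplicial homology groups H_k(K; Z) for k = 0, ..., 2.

H_0 ≅ Z^2,  H_1 ≅ Z,  H_2 = 0.

We work with the vertex ordering a < b < c < d < e < f < g. The simplices of K, each written with vertices in increasing order, are:

  0-simplices (7): a, b, c, d, e, f, g
  1-simplices (7): bd, be, cf, df, ef, eg, fg
  2-simplices (1): efg

Hence C_0 ≅ Z^7, C_1 ≅ Z^7, C_2 ≅ Z^1.

Boundary ∂_1: C_1 → C_0 maps an edge to its endpoints' difference, ∂[p,q] = q − p.
As a 7×7 matrix over Z this has rank 5, with invariant factors (1,1,1,1,1).

The boundary map ∂_2: C_2 → C_1 sends each 2-simplex [p,q,r] to [q,r] − [p,r] + [p,q]. For instance
  ∂efg = fg − eg + ef.
As a 7×1 matrix over Z this has rank 1, with invariant factors (1).

Reading off H_k = ker ∂_k / im ∂_{k+1}:

  H_0: rank C_0 − rank ∂_1 = 7 − 5 = 2, and the invariant factors of ∂_1 are all 1, so H_0 ≅ Z^2.
  H_1: rank ker ∂_1 − rank ∂_2 = (7 − 5) − 1 = 1, and the invariant factors of ∂_2 are all 1, so H_1 ≅ Z.
  H_2: rank ker ∂_2 − rank ∂_3 = (1 − 1) − 0 = 0, and there is no ∂_3, so H_2 ≅ 0.

As a check, the Euler characteristic is 7 − 7 + 1 = 1, which agrees with 2 − 1 + 0 = 1.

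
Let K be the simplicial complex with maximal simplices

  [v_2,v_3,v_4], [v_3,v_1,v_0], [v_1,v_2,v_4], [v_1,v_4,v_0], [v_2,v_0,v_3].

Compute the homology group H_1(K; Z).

Order the vertices as v_0 < v_1 < v_2 < v_3 < v_4. Listing each simplex with vertices in this order, K has dimension 2 with simplices:

  0-simplices (5): [v_0], [v_1], [v_2], [v_3], [v_4]
  1-simplices (10): [v_0,v_1], [v_0,v_2], [v_0,v_3], [v_0,v_4], [v_1,v_2], [v_1,v_3], [v_1,v_4], [v_2,v_3], [v_2,v_4], [v_3,v_4]
  2-simplices (5): [v_0,v_1,v_3], [v_0,v_1,v_4], [v_0,v_2,v_3], [v_1,v_2,v_4], [v_2,v_3,v_4]

so the chain groups are C_0 ≅ Z^5, C_1 ≅ Z^10, C_2 ≅ Z^5.

Boundary ∂_1: C_1 → C_0 maps an edge to its endpoints' difference, ∂[p,q] = q − p. For instance
  ∂[v_1,v_3] = [v_3] − [v_1].
The 5×10 boundary matrix has rank 4 and Smith normal form diag(1,1,1,1).

The boundary map ∂_2: C_2 → C_1 maps a triangle to the signed sum of its edges. For instance
  ∂[v_1,v_2,v_4] = [v_2,v_4] − [v_1,v_4] + [v_1,v_2],
  ∂[v_2,v_3,v_4] = [v_3,v_4] − [v_2,v_4] + [v_2,v_3].
The resulting 10×5 matrix has rank 5, and its Smith normal form has invariant factors (1,1,1,1,1).

From H_k ≅ ker(∂_k) / im(∂_{k+1}) we obtain:

  H_1: rank ker ∂_1 − rank ∂_2 = (10 − 4) − 5 = 1, and the invariant factors of ∂_2 are all 1, so H_1 = Z.

(K is a triangulation of the Möbius band.)

H_1 ≅ Z.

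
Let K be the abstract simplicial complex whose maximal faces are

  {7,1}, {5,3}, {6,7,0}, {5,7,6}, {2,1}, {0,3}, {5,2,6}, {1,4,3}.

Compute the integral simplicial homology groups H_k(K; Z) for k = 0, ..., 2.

H_0 ≅ Z,  H_1 ≅ Z^3,  H_2 = 0.

Take the total order 0 < 1 < 2 < 3 < 4 < 5 < 6 < 7 on the vertex set. Then K (dimension 2) consists of the simplices:

  0-simplices (8): [0], [1], [2], [3], [4], [5], [6], [7]
  1-simplices (14): [0,3], [0,6], [0,7], [1,2], [1,3], [1,4], [1,7], [2,5], [2,6], [3,4], [3,5], [5,6], [5,7], [6,7]
  2-simplices (4): [0,6,7], [1,3,4], [2,5,6], [5,6,7]

giving chain groups C_0 ≅ Z^8, C_1 ≅ Z^14, C_2 ≅ Z^4.

Boundary ∂_1: C_1 → C_0 is given by ∂[p,q] = [q] − [p]. For instance
  ∂[5,7] = [7] − [5].
The 8×14 boundary matrix has rank 7 and Smith normal form diag(1,1,1,1,1,1,1).

Boundary ∂_2: C_2 → C_1 maps a triangle to the signed sum of its edges. For instance
  ∂[2,5,6] = [5,6] − [2,6] + [2,5],
  ∂[1,3,4] = [3,4] − [1,4] + [1,3].
The resulting 14×4 matrix has rank 4, and its Smith normal form has invariant factors (1,1,1,1).

Computing H_k = (kernel of ∂_k) / (image of ∂_{k+1}):

  H_0: rank C_0 − rank ∂_1 = 8 − 7 = 1, and the invariant factors of ∂_1 are all 1, so H_0 = Z.
  H_1: rank ker ∂_1 − rank ∂_2 = (14 − 7) − 4 = 3, and the invariant factors of ∂_2 are all 1, so H_1 = Z^3.
  H_2: rank ker ∂_2 − rank ∂_3 = (4 − 4) − 0 = 0, and there is no ∂_3, so H_2 = 0.

As a check, the Euler characteristic is 8 − 14 + 4 = -2, which agrees with 1 − 3 + 0 = -2.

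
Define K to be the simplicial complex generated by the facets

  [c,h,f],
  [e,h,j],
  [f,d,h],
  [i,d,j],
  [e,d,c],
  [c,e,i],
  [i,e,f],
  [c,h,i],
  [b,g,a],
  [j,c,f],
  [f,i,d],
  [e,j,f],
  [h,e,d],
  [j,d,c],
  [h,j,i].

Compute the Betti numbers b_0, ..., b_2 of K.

Take the total order a < b < c < d < e < f < g < h < i < j on the vertex set. Then K (dimension 2) consists of the simplices:

  0-simplices (10): a, b, c, d, e, f, g, h, i, j
  1-simplices (24): ab, ag, bg, cd, ce, cf, ch, ci, cj, de, df, dh, di, dj, ef, eh, ei, ej, fh, fi, fj, hi, hj, ij
  2-simplices (15): abg, cde, cdj, cei, cfh, cfj, chi, deh, dfh, dfi, dij, efi, efj, ehj, hij

so the chain groups are C_0 ≅ Z^10, C_1 ≅ Z^24, C_2 ≅ Z^15.

∂_1: C_1 → C_0 sends each edge [p,q] (with p < q) to q − p. For instance
  ∂ej = j − e.
This gives a 10×24 integer matrix of rank 8; reducing to Smith normal form yields diagonal entries (1,1,1,1,1,1,1,1).

The boundary map ∂_2: C_2 → C_1 sends each 2-simplex [p,q,r] to [q,r] − [p,r] + [p,q]. For instance
  ∂dij = ij − dj + di,
  ∂efj = fj − ej + ef.
This gives a 24×15 integer matrix of rank 14; reducing to Smith normal form yields diagonal entries (1,1,1,1,1,1,1,1,1,1,1,1,1,1).

Reading off H_k = ker ∂_k / im ∂_{k+1}:

  H_0: rank C_0 − rank ∂_1 = 10 − 8 = 2, and the invariant factors of ∂_1 are all 1, so H_0 = Z^2.
  H_1: rank ker ∂_1 − rank ∂_2 = (24 − 8) − 14 = 2, and the invariant factors of ∂_2 are all 1, so H_1 = Z^2.
  H_2: rank ker ∂_2 − rank ∂_3 = (15 − 14) − 0 = 1, and there is no ∂_3, so H_2 = Z.

As a check, the Euler characteristic is 10 − 24 + 15 = 1, which agrees with 2 − 2 + 1 = 1.

Hence the Betti numbers are b_0 = 2, b_1 = 2, b_2 = 1.

b_0 = 2, b_1 = 2, b_2 = 1.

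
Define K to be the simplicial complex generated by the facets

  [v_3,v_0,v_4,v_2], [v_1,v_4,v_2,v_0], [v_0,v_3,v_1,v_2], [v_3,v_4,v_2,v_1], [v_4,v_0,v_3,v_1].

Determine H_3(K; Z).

H_3 = Z.

Take the total order v_0 < v_1 < v_2 < v_3 < v_4 on the vertex set. Then K (dimension 3) consists of the simplices:

  0-simplices (5): [v_0], [v_1], [v_2], [v_3], [v_4]
  1-simplices (10): [v_0,v_1], [v_0,v_2], [v_0,v_3], [v_0,v_4], [v_1,v_2], [v_1,v_3], [v_1,v_4], [v_2,v_3], [v_2,v_4], [v_3,v_4]
  2-simplices (10): [v_0,v_1,v_2], [v_0,v_1,v_3], [v_0,v_1,v_4], [v_0,v_2,v_3], [v_0,v_2,v_4], [v_0,v_3,v_4], [v_1,v_2,v_3], [v_1,v_2,v_4], [v_1,v_3,v_4], [v_2,v_3,v_4]
  3-simplices (5): [v_0,v_1,v_2,v_3], [v_0,v_1,v_2,v_4], [v_0,v_1,v_3,v_4], [v_0,v_2,v_3,v_4], [v_1,v_2,v_3,v_4]

so the chain groups are C_0 ≅ Z^5, C_1 ≅ Z^10, C_2 ≅ Z^10, C_3 ≅ Z^5.

∂_1: C_1 → C_0 is given by ∂[p,q] = [q] − [p]. For instance
  ∂[v_0,v_3] = [v_3] − [v_0].
This gives a 5×10 integer matrix of rank 4; reducing to Smith normal form yields diagonal entries (1,1,1,1).

∂_2: C_2 → C_1 sends each 2-simplex [p,q,r] to [q,r] − [p,r] + [p,q]. For instance
  ∂[v_0,v_1,v_4] = [v_1,v_4] − [v_0,v_4] + [v_0,v_1],
  ∂[v_1,v_2,v_4] = [v_2,v_4] − [v_1,v_4] + [v_1,v_2].
The 10×10 boundary matrix has rank 6 and Smith normal form diag(1,1,1,1,1,1).

∂_3: C_3 → C_2 sends each 3-simplex σ to the alternating sum Σ_i (−1)^i (σ with its i-th vertex removed). For instance
  ∂[v_0,v_1,v_2,v_3] = [v_1,v_2,v_3] − [v_0,v_2,v_3] + [v_0,v_1,v_3] − [v_0,v_1,v_2],
  ∂[v_0,v_2,v_3,v_4] = [v_2,v_3,v_4] − [v_0,v_3,v_4] + [v_0,v_2,v_4] − [v_0,v_2,v_3].
As a 10×5 matrix over Z this has rank 4, with invariant factors (1,1,1,1).

Now H_k = ker ∂_k / im ∂_{k+1}, so:

  H_3: rank ker ∂_3 − rank ∂_4 = (5 − 4) − 0 = 1, and there is no ∂_4, so H_3 ≅ Z.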